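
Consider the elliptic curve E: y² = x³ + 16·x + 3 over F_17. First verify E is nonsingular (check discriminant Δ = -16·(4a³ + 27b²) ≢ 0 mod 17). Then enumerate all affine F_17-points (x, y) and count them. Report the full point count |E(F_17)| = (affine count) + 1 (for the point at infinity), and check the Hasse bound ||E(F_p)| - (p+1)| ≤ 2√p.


Affine points = {(2, 3), (2, 14), (5, 2), (5, 15), (6, 3), (6, 14), (7, 4), (7, 13), (9, 3), (9, 14), (12, 6), (12, 11), (14, 8), (14, 9)}; affine count = 14; |E(F_17)| = 15.

Discriminant check: Δ ∝ 4a³ + 27b² = 4·16³ + 27·3² = 4·4096 + 27·9 ≡ 1 (mod 17). Nonzero ⇒ E is nonsingular.
For each x ∈ F_17, compute rhs = x³ + 16·x + 3 mod 17, then count y ∈ F_17 with y² ≡ rhs.
  x = 0: rhs = 3, matching y values: none (0 points).
  x = 1: rhs = 3, matching y values: none (0 points).
  x = 2: rhs = 9, matching y values: 3, 14 (2 points).
  x = 3: rhs = 10, matching y values: none (0 points).
  x = 4: rhs = 12, matching y values: none (0 points).
  x = 5: rhs = 4, matching y values: 2, 15 (2 points).
  x = 6: rhs = 9, matching y values: 3, 14 (2 points).
  x = 7: rhs = 16, matching y values: 4, 13 (2 points).
  x = 8: rhs = 14, matching y values: none (0 points).
  x = 9: rhs = 9, matching y values: 3, 14 (2 points).
  x = 10: rhs = 7, matching y values: none (0 points).
  x = 11: rhs = 14, matching y values: none (0 points).
  x = 12: rhs = 2, matching y values: 6, 11 (2 points).
  x = 13: rhs = 11, matching y values: none (0 points).
  x = 14: rhs = 13, matching y values: 8, 9 (2 points).
  x = 15: rhs = 14, matching y values: none (0 points).
  x = 16: rhs = 3, matching y values: none (0 points).
Total affine count: 14.
Full point count |E(F_17)| = 14 + 1 = 15.
Hasse bound: |15 − (17+1)| = |-3| = 3 ≤ 2√17 ≈ 8.2462 ✓.


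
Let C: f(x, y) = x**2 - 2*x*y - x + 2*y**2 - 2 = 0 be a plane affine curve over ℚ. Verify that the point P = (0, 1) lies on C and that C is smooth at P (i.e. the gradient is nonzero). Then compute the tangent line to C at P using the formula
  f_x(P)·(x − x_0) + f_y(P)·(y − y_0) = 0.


Tangent line at P: -3*x + 4*y - 4 = 0.

Step 1: f(0, 1) = 0, so P lies on C.
Step 2: partial derivatives
  f_x(x, y) = 2*x - 2*y - 1, f_y(x, y) = -2*x + 4*y.
  f_x(P) = -3, f_y(P) = 4 (gradient nonzero, so P is smooth).
Step 3: tangent line at P: -3·(x − 0) + 4·(y − 1) = 0.
Expanding: -3*x + 4*y - 4 = 0.


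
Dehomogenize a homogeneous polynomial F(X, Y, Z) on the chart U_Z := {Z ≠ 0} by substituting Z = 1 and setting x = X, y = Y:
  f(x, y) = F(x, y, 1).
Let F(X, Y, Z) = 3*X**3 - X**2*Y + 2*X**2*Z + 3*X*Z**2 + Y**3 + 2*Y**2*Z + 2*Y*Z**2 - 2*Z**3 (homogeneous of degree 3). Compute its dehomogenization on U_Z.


f(x, y) = 3*x**3 - x**2*y + 2*x**2 + 3*x + y**3 + 2*y**2 + 2*y - 2

On U_Z we set Z = 1. Each monomial c·X^i·Y^j·Z^k in F becomes c·x^i·y^j·1^k = c·x^i·y^j.
Substituting Z = 1: F(X, Y, 1) = 3*x**3 - x**2*y + 2*x**2 + 3*x + y**3 + 2*y**2 + 2*y - 2.
Note: deg(f) ≤ deg(F) = 3; strict inequality happens when F is divisible by Z (lost terms).


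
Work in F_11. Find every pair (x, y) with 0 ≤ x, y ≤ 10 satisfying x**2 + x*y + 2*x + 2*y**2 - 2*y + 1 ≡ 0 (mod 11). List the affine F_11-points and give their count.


Affine F_11-points: {(2, 1), (2, 10), (3, 7), (3, 9), (6, 1), (6, 8), (8, 9), (8, 10), (10, 0), (10, 7)}; count = 10.

For each of the 121 pairs (x, y) ∈ F_11², evaluate f(x, y) mod 11. Record the zeros.
  x = 0: [0↦1, 1↦1, 2↦5, 3↦2, 4↦3, 5↦8, 6↦6, 7↦8, 8↦3, 9↦2, 10↦5]  zeros at y ∈ ∅
  x = 1: [0↦4, 1↦5, 2↦10, 3↦8, 4↦10, 5↦5, 6↦4, 7↦7, 8↦3, 9↦3, 10↦7]  zeros at y ∈ ∅
  x = 2: [0↦9, 1↦0, 2↦6, 3↦5, 4↦8, 5↦4, 6↦4, 7↦8, 8↦5, 9↦6, 10↦0]  zeros at y ∈ {1, 10}
  x = 3: [0↦5, 1↦8, 2↦4, 3↦4, 4↦8, 5↦5, 6↦6, 7↦0, 8↦9, 9↦0, 10↦6]  zeros at y ∈ {7, 9}
  x = 4: [0↦3, 1↦7, 2↦4, 3↦5, 4↦10, 5↦8, 6↦10, 7↦5, 8↦4, 9↦7, 10↦3]  zeros at y ∈ ∅
  x = 5: [0↦3, 1↦8, 2↦6, 3↦8, 4↦3, 5↦2, 6↦5, 7↦1, 8↦1, 9↦5, 10↦2]  zeros at y ∈ ∅
  x = 6: [0↦5, 1↦0, 2↦10, 3↦2, 4↦9, 5↦9, 6↦2, 7↦10, 8↦0, 9↦5, 10↦3]  zeros at y ∈ {1, 8}
  x = 7: [0↦9, 1↦5, 2↦5, 3↦9, 4↦6, 5↦7, 6↦1, 7↦10, 8↦1, 9↦7, 10↦6]  zeros at y ∈ ∅
  x = 8: [0↦4, 1↦1, 2↦2, 3↦7, 4↦5, 5↦7, 6↦2, 7↦1, 8↦4, 9↦0, 10↦0]  zeros at y ∈ {9, 10}
  x = 9: [0↦1, 1↦10, 2↦1, 3↦7, 4↦6, 5↦9, 6↦5, 7↦5, 8↦9, 9↦6, 10↦7]  zeros at y ∈ ∅
  x = 10: [0↦0, 1↦10, 2↦2, 3↦9, 4↦9, 5↦2, 6↦10, 7↦0, 8↦5, 9↦3, 10↦5]  zeros at y ∈ {0, 7}
Collecting zeros: affine points = {(2, 1), (2, 10), (3, 7), (3, 9), (6, 1), (6, 8), (8, 9), (8, 10), (10, 0), (10, 7)}.
Total count |C(F_11)_aff| = 10.


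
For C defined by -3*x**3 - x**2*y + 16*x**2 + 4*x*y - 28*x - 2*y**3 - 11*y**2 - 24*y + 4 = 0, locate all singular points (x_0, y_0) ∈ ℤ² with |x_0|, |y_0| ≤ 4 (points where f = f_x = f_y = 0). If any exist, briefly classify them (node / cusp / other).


Singular points: {(2, -2)}; classification: cusp.

Compute partial derivatives:
  f_x = -9*x**2 - 2*x*y + 32*x + 4*y - 28.
  f_y = -x**2 + 4*x - 6*y**2 - 22*y - 24.
Scan x_0 ∈ {−4, ..., 4}. For each x_0, f_y(x_0, y) is a polynomial in y; find its integer roots y ∈ {−4, ..., 4}, then test f_x and f at those candidates.
  x = -4: f_y(-4, y) = -6*y**2 - 22*y - 56; no integer root y with |y| ≤ 4.
  x = -3: f_y(-3, y) = -6*y**2 - 22*y - 45; no integer root y with |y| ≤ 4.
  x = -2: f_y(-2, y) = -6*y**2 - 22*y - 36; no integer root y with |y| ≤ 4.
  x = -1: f_y(-1, y) = -6*y**2 - 22*y - 29; no integer root y with |y| ≤ 4.
  x = 0: f_y(0, y) = -6*y**2 - 22*y - 24; no integer root y with |y| ≤ 4.
  x = 1: f_y(1, y) = -6*y**2 - 22*y - 21; no integer root y with |y| ≤ 4.
  x = 2: f_y(2, y) = -6*y**2 - 22*y - 20; vanishes at y ∈ {-2}. (2, -2): f_x = 0, f = 0 — SINGULAR.
  x = 3: f_y(3, y) = -6*y**2 - 22*y - 21; no integer root y with |y| ≤ 4.
  x = 4: f_y(4, y) = -6*y**2 - 22*y - 24; no integer root y with |y| ≤ 4.
Only singular point on the grid: (2, -2).
Classify: substitute x = 2 + u, y = -2 + v and expand: f = -3*u**3 - u**2*v - 2*v**3 + v**2.
No constant or linear terms (consistent with a singular point). Quadratic part: v**2. Cubic part: -3*u**3 - u**2*v - 2*v**3.
The quadratic part v**2 is a perfect square, so there is a single (double) tangent line v = 0, i.e. y = -2. Restricting the cubic part to that line (v = 0) leaves -3*u**3 ≠ 0, so f is not divisible by v and the branch is v² ≈ 3*u**3 to lowest order — this is a cusp.
Classification: cusp.


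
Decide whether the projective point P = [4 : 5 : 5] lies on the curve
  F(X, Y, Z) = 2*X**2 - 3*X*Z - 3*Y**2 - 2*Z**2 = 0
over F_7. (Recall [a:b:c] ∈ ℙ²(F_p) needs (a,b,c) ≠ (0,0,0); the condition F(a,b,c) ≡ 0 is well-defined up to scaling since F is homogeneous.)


F(4,5,5) ≡ 1 (mod 7); P is NOT on the curve.

Evaluate F(4, 5, 5) term-by-term (mod 7).
  2*X**2 ↦ 2·16·1·1 = 32
  -3*X*Z ↦ -3·4·1·5 = -60
  -3*Y**2 ↦ -3·1·25·1 = -75
  -2*Z**2 ↦ -2·1·1·25 = -50
Sum: F(4, 5, 5) = (32) + (-60) + (-75) + (-50) = -153.
Reducing mod 7: -153 ≡ 1 (mod 7).
Since F(a, b, c) ≡ 1 ≠ 0 (mod 7), P does NOT lie on the curve.


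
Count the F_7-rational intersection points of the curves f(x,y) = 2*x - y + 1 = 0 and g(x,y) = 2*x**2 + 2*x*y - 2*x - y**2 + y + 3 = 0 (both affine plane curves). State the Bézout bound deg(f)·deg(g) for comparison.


Common zeros: {(2, 5), (6, 6)}; count = 2; Bézout bound = 2.

deg(f) = 1, deg(g) = 2, so Bézout bound = 2.
Scan x ∈ F_7. For each x, list the y ∈ F_7 with f(x, y) ≡ 0 and those with g(x, y) ≡ 0 (mod 7); the common zeros in that column are the intersection.
  x = 0: f ≡ 0 at y ∈ {1}; g ≡ 0 at y ∈ ∅; common: ∅.
  x = 1: f ≡ 0 at y ∈ {3}; g ≡ 0 at y ∈ {5}; common: ∅.
  x = 2: f ≡ 0 at y ∈ {5}; g ≡ 0 at y ∈ {0, 5}; common: {5}.
  x = 3: f ≡ 0 at y ∈ {0}; g ≡ 0 at y ∈ {1, 6}; common: ∅.
  x = 4: f ≡ 0 at y ∈ {2}; g ≡ 0 at y ∈ {1}; common: ∅.
  x = 5: f ≡ 0 at y ∈ {4}; g ≡ 0 at y ∈ ∅; common: ∅.
  x = 6: f ≡ 0 at y ∈ {6}; g ≡ 0 at y ∈ {0, 6}; common: {6}.
Collecting: common zeros = {(2, 5), (6, 6)}, so the count is 2.
Comparison with the Bézout bound: 2 ≤ 2 = deg(f)·deg(g), as expected for curves with no common component (the bound is attained).


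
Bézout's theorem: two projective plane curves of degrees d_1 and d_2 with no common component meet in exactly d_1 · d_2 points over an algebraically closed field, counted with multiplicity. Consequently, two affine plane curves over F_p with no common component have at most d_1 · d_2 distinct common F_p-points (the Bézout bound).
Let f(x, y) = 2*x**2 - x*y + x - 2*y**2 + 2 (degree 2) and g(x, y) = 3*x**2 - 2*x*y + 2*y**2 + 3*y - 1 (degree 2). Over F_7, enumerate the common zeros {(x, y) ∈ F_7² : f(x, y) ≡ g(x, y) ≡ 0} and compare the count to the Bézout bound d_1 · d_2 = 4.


Common zeros: {(6, 5)}; count = 1; Bézout bound = 4.

deg(f) = 2, deg(g) = 2, so Bézout bound = 4.
Scan x ∈ F_7. For each x, list the y ∈ F_7 with f(x, y) ≡ 0 and those with g(x, y) ≡ 0 (mod 7); the common zeros in that column are the intersection.
  x = 0: f ≡ 0 at y ∈ {1, 6}; g ≡ 0 at y ∈ ∅; common: ∅.
  x = 1: f ≡ 0 at y ∈ ∅; g ≡ 0 at y ∈ ∅; common: ∅.
  x = 2: f ≡ 0 at y ∈ {2, 4}; g ≡ 0 at y ∈ {5, 6}; common: ∅.
  x = 3: f ≡ 0 at y ∈ {4, 5}; g ≡ 0 at y ∈ {2, 3}; common: ∅.
  x = 4: f ≡ 0 at y ∈ ∅; g ≡ 0 at y ∈ ∅; common: ∅.
  x = 5: f ≡ 0 at y ∈ ∅; g ≡ 0 at y ∈ ∅; common: ∅.
  x = 6: f ≡ 0 at y ∈ {5, 6}; g ≡ 0 at y ∈ {3, 5}; common: {5}.
Collecting: common zeros = {(6, 5)}, so the count is 1.
Comparison with the Bézout bound: 1 ≤ 4 = deg(f)·deg(g), as expected for curves with no common component (the affine F_7-count falls short of the bound because intersections may lie at infinity, over extension fields, or carry multiplicity).


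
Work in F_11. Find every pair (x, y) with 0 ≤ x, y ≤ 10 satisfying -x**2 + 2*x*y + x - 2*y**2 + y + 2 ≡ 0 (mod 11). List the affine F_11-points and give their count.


Affine F_11-points: {(1, 2), (1, 5), (2, 0), (2, 8), (4, 2), (4, 8), (6, 6), (7, 6), (7, 7), (8, 7), (10, 0), (10, 5)}; count = 12.

For each of the 121 pairs (x, y) ∈ F_11², evaluate f(x, y) mod 11. Record the zeros.
  x = 0: [0↦2, 1↦1, 2↦7, 3↦9, 4↦7, 5↦1, 6↦2, 7↦10, 8↦3, 9↦3, 10↦10]  zeros at y ∈ ∅
  x = 1: [0↦2, 1↦3, 2↦0, 3↦4, 4↦4, 5↦0, 6↦3, 7↦2, 8↦8, 9↦10, 10↦8]  zeros at y ∈ {2, 5}
  x = 2: [0↦0, 1↦3, 2↦2, 3↦8, 4↦10, 5↦8, 6↦2, 7↦3, 8↦0, 9↦4, 10↦4]  zeros at y ∈ {0, 8}
  x = 3: [0↦7, 1↦1, 2↦2, 3↦10, 4↦3, 5↦3, 6↦10, 7↦2, 8↦1, 9↦7, 10↦9]  zeros at y ∈ ∅
  x = 4: [0↦1, 1↦8, 2↦0, 3↦10, 4↦5, 5↦7, 6↦5, 7↦10, 8↦0, 9↦8, 10↦1]  zeros at y ∈ {2, 8}
  x = 5: [0↦4, 1↦2, 2↦7, 3↦8, 4↦5, 5↦9, 6↦9, 7↦5, 8↦8, 9↦7, 10↦2]  zeros at y ∈ ∅
  x = 6: [0↦5, 1↦5, 2↦1, 3↦4, 4↦3, 5↦9, 6↦0, 7↦9, 8↦3, 9↦4, 10↦1]  zeros at y ∈ {6}
  x = 7: [0↦4, 1↦6, 2↦4, 3↦9, 4↦10, 5↦7, 6↦0, 7↦0, 8↦7, 9↦10, 10↦9]  zeros at y ∈ {6, 7}
  x = 8: [0↦1, 1↦5, 2↦5, 3↦1, 4↦4, 5↦3, 6↦9, 7↦0, 8↦9, 9↦3, 10↦4]  zeros at y ∈ {7}
  x = 9: [0↦7, 1↦2, 2↦4, 3↦2, 4↦7, 5↦8, 6↦5, 7↦9, 8↦9, 9↦5, 10↦8]  zeros at y ∈ ∅
  x = 10: [0↦0, 1↦8, 2↦1, 3↦1, 4↦8, 5↦0, 6↦10, 7↦5, 8↦7, 9↦5, 10↦10]  zeros at y ∈ {0, 5}
Collecting zeros: affine points = {(1, 2), (1, 5), (2, 0), (2, 8), (4, 2), (4, 8), (6, 6), (7, 6), (7, 7), (8, 7), (10, 0), (10, 5)}.
Total count |C(F_11)_aff| = 12.


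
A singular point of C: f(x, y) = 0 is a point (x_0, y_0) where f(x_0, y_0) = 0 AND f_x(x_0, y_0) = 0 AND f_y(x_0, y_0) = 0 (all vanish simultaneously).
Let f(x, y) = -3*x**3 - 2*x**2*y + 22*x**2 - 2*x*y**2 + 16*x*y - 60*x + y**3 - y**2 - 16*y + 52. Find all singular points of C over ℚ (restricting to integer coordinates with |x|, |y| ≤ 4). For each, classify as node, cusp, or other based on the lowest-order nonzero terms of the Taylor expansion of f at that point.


Singular points: {(2, 2)}; classification: cusp.

Compute partial derivatives:
  f_x = -9*x**2 - 4*x*y + 44*x - 2*y**2 + 16*y - 60.
  f_y = -2*x**2 - 4*x*y + 16*x + 3*y**2 - 2*y - 16.
Scan x_0 ∈ {−4, ..., 4}. For each x_0, f_y(x_0, y) is a polynomial in y; find its integer roots y ∈ {−4, ..., 4}, then test f_x and f at those candidates.
  x = -4: f_y(-4, y) = 3*y**2 + 14*y - 112; no integer root y with |y| ≤ 4.
  x = -3: f_y(-3, y) = 3*y**2 + 10*y - 82; no integer root y with |y| ≤ 4.
  x = -2: f_y(-2, y) = 3*y**2 + 6*y - 56; no integer root y with |y| ≤ 4.
  x = -1: f_y(-1, y) = 3*y**2 + 2*y - 34; no integer root y with |y| ≤ 4.
  x = 0: f_y(0, y) = 3*y**2 - 2*y - 16; vanishes at y ∈ {-2}. (0, -2): f_x = -100 ≠ 0.
  x = 1: f_y(1, y) = 3*y**2 - 6*y - 2; no integer root y with |y| ≤ 4.
  x = 2: f_y(2, y) = 3*y**2 - 10*y + 8; vanishes at y ∈ {2}. (2, 2): f_x = 0, f = 0 — SINGULAR.
  x = 3: f_y(3, y) = 3*y**2 - 14*y + 14; no integer root y with |y| ≤ 4.
  x = 4: f_y(4, y) = 3*y**2 - 18*y + 16; no integer root y with |y| ≤ 4.
Only singular point on the grid: (2, 2).
Classify: substitute x = 2 + u, y = 2 + v and expand: f = -3*u**3 - 2*u**2*v - 2*u*v**2 + v**3 + v**2.
No constant or linear terms (consistent with a singular point). Quadratic part: v**2. Cubic part: -3*u**3 - 2*u**2*v - 2*u*v**2 + v**3.
The quadratic part v**2 is a perfect square, so there is a single (double) tangent line v = 0, i.e. y = 2. Restricting the cubic part to that line (v = 0) leaves -3*u**3 ≠ 0, so f is not divisible by v and the branch is v² ≈ 3*u**3 to lowest order — this is a cusp.
Classification: cusp.


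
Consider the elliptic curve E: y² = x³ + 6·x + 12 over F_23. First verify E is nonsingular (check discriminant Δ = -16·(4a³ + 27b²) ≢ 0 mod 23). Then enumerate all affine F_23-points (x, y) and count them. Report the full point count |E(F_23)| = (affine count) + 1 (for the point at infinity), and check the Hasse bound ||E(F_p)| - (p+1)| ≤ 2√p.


Affine points = {(0, 9), (0, 14), (2, 3), (2, 20), (4, 10), (4, 13), (5, 11), (5, 12), (7, 11), (7, 12), (9, 6), (9, 17), (11, 11), (11, 12), (12, 8), (12, 15), (15, 2), (15, 21), (16, 8), (16, 15), (17, 6), (17, 17), (18, 8), (18, 15), (19, 4), (19, 19), (20, 6), (20, 17)}; affine count = 28; |E(F_23)| = 29.

Discriminant check: Δ ∝ 4a³ + 27b² = 4·6³ + 27·12² = 4·216 + 27·144 ≡ 14 (mod 23). Nonzero ⇒ E is nonsingular.
For each x ∈ F_23, compute rhs = x³ + 6·x + 12 mod 23, then count y ∈ F_23 with y² ≡ rhs.
  x = 0: rhs = 12, matching y values: 9, 14 (2 points).
  x = 1: rhs = 19, matching y values: none (0 points).
  x = 2: rhs = 9, matching y values: 3, 20 (2 points).
  x = 3: rhs = 11, matching y values: none (0 points).
  x = 4: rhs = 8, matching y values: 10, 13 (2 points).
  x = 5: rhs = 6, matching y values: 11, 12 (2 points).
  x = 6: rhs = 11, matching y values: none (0 points).
  x = 7: rhs = 6, matching y values: 11, 12 (2 points).
  x = 8: rhs = 20, matching y values: none (0 points).
  x = 9: rhs = 13, matching y values: 6, 17 (2 points).
  x = 10: rhs = 14, matching y values: none (0 points).
  x = 11: rhs = 6, matching y values: 11, 12 (2 points).
  x = 12: rhs = 18, matching y values: 8, 15 (2 points).
  x = 13: rhs = 10, matching y values: none (0 points).
  x = 14: rhs = 11, matching y values: none (0 points).
  x = 15: rhs = 4, matching y values: 2, 21 (2 points).
  x = 16: rhs = 18, matching y values: 8, 15 (2 points).
  x = 17: rhs = 13, matching y values: 6, 17 (2 points).
  x = 18: rhs = 18, matching y values: 8, 15 (2 points).
  x = 19: rhs = 16, matching y values: 4, 19 (2 points).
  x = 20: rhs = 13, matching y values: 6, 17 (2 points).
  x = 21: rhs = 15, matching y values: none (0 points).
  x = 22: rhs = 5, matching y values: none (0 points).
Total affine count: 28.
Full point count |E(F_23)| = 28 + 1 = 29.
Hasse bound: |29 − (23+1)| = |5| = 5 ≤ 2√23 ≈ 9.5917 ✓.


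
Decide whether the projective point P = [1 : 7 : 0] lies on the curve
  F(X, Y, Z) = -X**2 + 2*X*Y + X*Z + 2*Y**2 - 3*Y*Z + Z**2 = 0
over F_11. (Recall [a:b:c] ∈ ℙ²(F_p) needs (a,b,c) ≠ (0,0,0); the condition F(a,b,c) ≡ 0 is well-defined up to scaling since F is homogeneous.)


F(1,7,0) ≡ 1 (mod 11); P is NOT on the curve.

Evaluate F(1, 7, 0) term-by-term (mod 11).
  -X**2 ↦ -1·1·1·1 = -1
  2*X*Y ↦ 2·1·7·1 = 14
  X*Z ↦ 1·1·1·0 = 0
  2*Y**2 ↦ 2·1·49·1 = 98
  -3*Y*Z ↦ -3·1·7·0 = 0
  Z**2 ↦ 1·1·1·0 = 0
Sum: F(1, 7, 0) = (-1) + (14) + (0) + (98) + (0) + (0) = 111.
Reducing mod 11: 111 ≡ 1 (mod 11).
Since F(a, b, c) ≡ 1 ≠ 0 (mod 11), P does NOT lie on the curve.


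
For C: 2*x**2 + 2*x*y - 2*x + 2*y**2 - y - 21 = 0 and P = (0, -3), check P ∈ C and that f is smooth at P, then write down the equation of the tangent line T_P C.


Tangent line at P: -8*x - 13*y - 39 = 0.

Step 1: f(0, -3) = 0, so P lies on C.
Step 2: partial derivatives
  f_x(x, y) = 4*x + 2*y - 2, f_y(x, y) = 2*x + 4*y - 1.
  f_x(P) = -8, f_y(P) = -13 (gradient nonzero, so P is smooth).
Step 3: tangent line at P: -8·(x − 0) + -13·(y − -3) = 0.
Expanding: -8*x - 13*y - 39 = 0.


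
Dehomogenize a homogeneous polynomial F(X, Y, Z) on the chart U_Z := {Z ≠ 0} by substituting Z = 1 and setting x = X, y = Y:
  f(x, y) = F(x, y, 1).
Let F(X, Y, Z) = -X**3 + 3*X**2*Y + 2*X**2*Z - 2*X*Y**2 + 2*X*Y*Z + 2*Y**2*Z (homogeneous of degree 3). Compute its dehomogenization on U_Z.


f(x, y) = -x**3 + 3*x**2*y + 2*x**2 - 2*x*y**2 + 2*x*y + 2*y**2

On U_Z we set Z = 1. Each monomial c·X^i·Y^j·Z^k in F becomes c·x^i·y^j·1^k = c·x^i·y^j.
Substituting Z = 1: F(X, Y, 1) = -x**3 + 3*x**2*y + 2*x**2 - 2*x*y**2 + 2*x*y + 2*y**2.
Note: deg(f) ≤ deg(F) = 3; strict inequality happens when F is divisible by Z (lost terms).


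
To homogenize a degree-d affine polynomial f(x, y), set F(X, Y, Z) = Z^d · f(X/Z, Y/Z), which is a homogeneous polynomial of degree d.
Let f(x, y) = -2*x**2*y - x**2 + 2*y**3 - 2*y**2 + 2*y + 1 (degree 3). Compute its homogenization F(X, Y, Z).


F(X, Y, Z) = -2*X**2*Y - X**2*Z + 2*Y**3 - 2*Y**2*Z + 2*Y*Z**2 + Z**3

deg(f) = 3.
Substitute x = X/Z, y = Y/Z into f, then multiply by Z^3.
  monomial -2·x^2·y^1 ↦ -2·X^2·Y^1·Z^0.
  monomial -1·x^2·y^0 ↦ -1·X^2·Y^0·Z^1.
  monomial 2·x^0·y^3 ↦ 2·X^0·Y^3·Z^0.
  monomial -2·x^0·y^2 ↦ -2·X^0·Y^2·Z^1.
  monomial 2·x^0·y^1 ↦ 2·X^0·Y^1·Z^2.
  monomial 1·x^0·y^0 ↦ 1·X^0·Y^0·Z^3.
Collecting: F(X, Y, Z) = -2*X**2*Y - X**2*Z + 2*Y**3 - 2*Y**2*Z + 2*Y*Z**2 + Z**3.


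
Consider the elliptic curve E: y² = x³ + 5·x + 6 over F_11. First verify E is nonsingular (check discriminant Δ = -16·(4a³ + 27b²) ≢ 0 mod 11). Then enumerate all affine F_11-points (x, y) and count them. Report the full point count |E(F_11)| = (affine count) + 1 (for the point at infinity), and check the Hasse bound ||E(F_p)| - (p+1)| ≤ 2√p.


Affine points = {(1, 1), (1, 10), (3, 2), (3, 9), (10, 0)}; affine count = 5; |E(F_11)| = 6.

Discriminant check: Δ ∝ 4a³ + 27b² = 4·5³ + 27·6² = 4·125 + 27·36 ≡ 9 (mod 11). Nonzero ⇒ E is nonsingular.
For each x ∈ F_11, compute rhs = x³ + 5·x + 6 mod 11, then count y ∈ F_11 with y² ≡ rhs.
  x = 0: rhs = 6, matching y values: none (0 points).
  x = 1: rhs = 1, matching y values: 1, 10 (2 points).
  x = 2: rhs = 2, matching y values: none (0 points).
  x = 3: rhs = 4, matching y values: 2, 9 (2 points).
  x = 4: rhs = 2, matching y values: none (0 points).
  x = 5: rhs = 2, matching y values: none (0 points).
  x = 6: rhs = 10, matching y values: none (0 points).
  x = 7: rhs = 10, matching y values: none (0 points).
  x = 8: rhs = 8, matching y values: none (0 points).
  x = 9: rhs = 10, matching y values: none (0 points).
  x = 10: rhs = 0, matching y values: 0 (1 points).
Total affine count: 5.
Full point count |E(F_11)| = 5 + 1 = 6.
Hasse bound: |6 − (11+1)| = |-6| = 6 ≤ 2√11 ≈ 6.6332 ✓.


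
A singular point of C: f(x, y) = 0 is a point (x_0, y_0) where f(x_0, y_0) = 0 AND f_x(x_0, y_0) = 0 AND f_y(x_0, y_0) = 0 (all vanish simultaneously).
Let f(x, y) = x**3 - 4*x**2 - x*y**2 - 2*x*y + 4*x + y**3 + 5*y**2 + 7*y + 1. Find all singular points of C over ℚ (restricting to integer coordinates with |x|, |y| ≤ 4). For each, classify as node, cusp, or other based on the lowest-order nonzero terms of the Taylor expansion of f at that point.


Singular points: {(1, -1)}; classification: node.

Compute partial derivatives:
  f_x = 3*x**2 - 8*x - y**2 - 2*y + 4.
  f_y = -2*x*y - 2*x + 3*y**2 + 10*y + 7.
Scan x_0 ∈ {−4, ..., 4}. For each x_0, f_y(x_0, y) is a polynomial in y; find its integer roots y ∈ {−4, ..., 4}, then test f_x and f at those candidates.
  x = -4: f_y(-4, y) = 3*y**2 + 18*y + 15; vanishes at y ∈ {-1}. (-4, -1): f_x = 85 ≠ 0.
  x = -3: f_y(-3, y) = 3*y**2 + 16*y + 13; vanishes at y ∈ {-1}. (-3, -1): f_x = 56 ≠ 0.
  x = -2: f_y(-2, y) = 3*y**2 + 14*y + 11; vanishes at y ∈ {-1}. (-2, -1): f_x = 33 ≠ 0.
  x = -1: f_y(-1, y) = 3*y**2 + 12*y + 9; vanishes at y ∈ {-3, -1}. (-1, -3): f_x = 12 ≠ 0; (-1, -1): f_x = 16 ≠ 0.
  x = 0: f_y(0, y) = 3*y**2 + 10*y + 7; vanishes at y ∈ {-1}. (0, -1): f_x = 5 ≠ 0.
  x = 1: f_y(1, y) = 3*y**2 + 8*y + 5; vanishes at y ∈ {-1}. (1, -1): f_x = 0, f = 0 — SINGULAR.
  x = 2: f_y(2, y) = 3*y**2 + 6*y + 3; vanishes at y ∈ {-1}. (2, -1): f_x = 1 ≠ 0.
  x = 3: f_y(3, y) = 3*y**2 + 4*y + 1; vanishes at y ∈ {-1}. (3, -1): f_x = 8 ≠ 0.
  x = 4: f_y(4, y) = 3*y**2 + 2*y - 1; vanishes at y ∈ {-1}. (4, -1): f_x = 21 ≠ 0.
Only singular point on the grid: (1, -1).
Classify: substitute x = 1 + u, y = -1 + v and expand: f = u**3 - u**2 - u*v**2 + v**3 + v**2.
No constant or linear terms (consistent with a singular point). Quadratic part: -u**2 + v**2. Cubic part: u**3 - u*v**2 + v**3.
The quadratic part v**2 - u**2 = (v − u)(v + u) splits into two distinct linear factors, so there are two distinct tangent lines y − -1 = ±(x − 1) — this is a node (ordinary double point).
Classification: node.


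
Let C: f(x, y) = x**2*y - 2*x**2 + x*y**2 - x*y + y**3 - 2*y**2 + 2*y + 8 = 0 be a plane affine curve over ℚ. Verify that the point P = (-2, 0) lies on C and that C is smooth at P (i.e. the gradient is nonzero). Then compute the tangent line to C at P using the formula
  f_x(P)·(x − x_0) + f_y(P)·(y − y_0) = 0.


Tangent line at P: 8*x + 8*y + 16 = 0.

Step 1: f(-2, 0) = 0, so P lies on C.
Step 2: partial derivatives
  f_x(x, y) = 2*x*y - 4*x + y**2 - y, f_y(x, y) = x**2 + 2*x*y - x + 3*y**2 - 4*y + 2.
  f_x(P) = 8, f_y(P) = 8 (gradient nonzero, so P is smooth).
Step 3: tangent line at P: 8·(x − -2) + 8·(y − 0) = 0.
Expanding: 8*x + 8*y + 16 = 0.


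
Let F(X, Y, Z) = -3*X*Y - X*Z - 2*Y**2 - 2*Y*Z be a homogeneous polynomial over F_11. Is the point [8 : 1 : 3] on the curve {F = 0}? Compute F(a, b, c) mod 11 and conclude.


F(8,1,3) ≡ 10 (mod 11); P is NOT on the curve.

Evaluate F(8, 1, 3) term-by-term (mod 11).
  -3*X*Y ↦ -3·8·1·1 = -24
  -X*Z ↦ -1·8·1·3 = -24
  -2*Y**2 ↦ -2·1·1·1 = -2
  -2*Y*Z ↦ -2·1·1·3 = -6
Sum: F(8, 1, 3) = (-24) + (-24) + (-2) + (-6) = -56.
Reducing mod 11: -56 ≡ 10 (mod 11).
Since F(a, b, c) ≡ 10 ≠ 0 (mod 11), P does NOT lie on the curve.


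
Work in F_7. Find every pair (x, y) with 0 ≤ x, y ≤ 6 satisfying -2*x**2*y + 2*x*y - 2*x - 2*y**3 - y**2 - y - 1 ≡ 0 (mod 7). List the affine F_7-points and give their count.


Affine F_7-points: {(1, 1), (2, 2), (3, 0), (3, 4), (3, 6), (4, 3), (6, 1), (6, 3), (6, 6)}; count = 9.

For each of the 49 pairs (x, y) ∈ F_7², evaluate f(x, y) mod 7. Record the zeros.
  x = 0: [0↦6, 1↦2, 2↦5, 3↦3, 4↦5, 5↦6, 6↦1]  zeros at y ∈ ∅
  x = 1: [0↦4, 1↦0, 2↦3, 3↦1, 4↦3, 5↦4, 6↦6]  zeros at y ∈ {1}
  x = 2: [0↦2, 1↦1, 2↦0, 3↦1, 4↦6, 5↦3, 6↦1]  zeros at y ∈ {2}
  x = 3: [0↦0, 1↦5, 2↦3, 3↦3, 4↦0, 5↦3, 6↦0]  zeros at y ∈ {0, 4, 6}
  x = 4: [0↦5, 1↦5, 2↦5, 3↦0, 4↦6, 5↦4, 6↦3]  zeros at y ∈ {3}
  x = 5: [0↦3, 1↦1, 2↦6, 3↦6, 4↦3, 5↦6, 6↦3]  zeros at y ∈ ∅
  x = 6: [0↦1, 1↦0, 2↦6, 3↦0, 4↦5, 5↦2, 6↦0]  zeros at y ∈ {1, 3, 6}
Collecting zeros: affine points = {(1, 1), (2, 2), (3, 0), (3, 4), (3, 6), (4, 3), (6, 1), (6, 3), (6, 6)}.
Total count |C(F_7)_aff| = 9.


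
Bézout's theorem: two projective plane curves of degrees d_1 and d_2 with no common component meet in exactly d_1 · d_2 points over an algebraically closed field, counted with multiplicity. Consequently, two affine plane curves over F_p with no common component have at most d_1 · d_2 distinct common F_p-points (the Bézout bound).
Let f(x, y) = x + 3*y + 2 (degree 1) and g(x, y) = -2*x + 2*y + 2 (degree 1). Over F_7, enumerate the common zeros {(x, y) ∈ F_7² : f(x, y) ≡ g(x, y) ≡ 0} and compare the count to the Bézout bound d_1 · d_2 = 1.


Common zeros: {(2, 1)}; count = 1; Bézout bound = 1.

deg(f) = 1, deg(g) = 1, so Bézout bound = 1.
Scan x ∈ F_7. For each x, list the y ∈ F_7 with f(x, y) ≡ 0 and those with g(x, y) ≡ 0 (mod 7); the common zeros in that column are the intersection.
  x = 0: f ≡ 0 at y ∈ {4}; g ≡ 0 at y ∈ {6}; common: ∅.
  x = 1: f ≡ 0 at y ∈ {6}; g ≡ 0 at y ∈ {0}; common: ∅.
  x = 2: f ≡ 0 at y ∈ {1}; g ≡ 0 at y ∈ {1}; common: {1}.
  x = 3: f ≡ 0 at y ∈ {3}; g ≡ 0 at y ∈ {2}; common: ∅.
  x = 4: f ≡ 0 at y ∈ {5}; g ≡ 0 at y ∈ {3}; common: ∅.
  x = 5: f ≡ 0 at y ∈ {0}; g ≡ 0 at y ∈ {4}; common: ∅.
  x = 6: f ≡ 0 at y ∈ {2}; g ≡ 0 at y ∈ {5}; common: ∅.
Collecting: common zeros = {(2, 1)}, so the count is 1.
Comparison with the Bézout bound: 1 ≤ 1 = deg(f)·deg(g), as expected for curves with no common component (the bound is attained).


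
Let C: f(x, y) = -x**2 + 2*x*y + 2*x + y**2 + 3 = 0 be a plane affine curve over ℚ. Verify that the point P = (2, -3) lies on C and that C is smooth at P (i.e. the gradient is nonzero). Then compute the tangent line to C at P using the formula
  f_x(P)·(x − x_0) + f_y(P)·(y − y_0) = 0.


Tangent line at P: -8*x - 2*y + 10 = 0.

Step 1: f(2, -3) = 0, so P lies on C.
Step 2: partial derivatives
  f_x(x, y) = -2*x + 2*y + 2, f_y(x, y) = 2*x + 2*y.
  f_x(P) = -8, f_y(P) = -2 (gradient nonzero, so P is smooth).
Step 3: tangent line at P: -8·(x − 2) + -2·(y − -3) = 0.
Expanding: -8*x - 2*y + 10 = 0.


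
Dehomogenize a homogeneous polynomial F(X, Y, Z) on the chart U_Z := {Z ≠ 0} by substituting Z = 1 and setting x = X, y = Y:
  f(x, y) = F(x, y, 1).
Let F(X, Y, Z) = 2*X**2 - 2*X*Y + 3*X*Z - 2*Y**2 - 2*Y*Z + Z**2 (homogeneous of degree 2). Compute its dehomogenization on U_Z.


f(x, y) = 2*x**2 - 2*x*y + 3*x - 2*y**2 - 2*y + 1

On U_Z we set Z = 1. Each monomial c·X^i·Y^j·Z^k in F becomes c·x^i·y^j·1^k = c·x^i·y^j.
Substituting Z = 1: F(X, Y, 1) = 2*x**2 - 2*x*y + 3*x - 2*y**2 - 2*y + 1.
Note: deg(f) ≤ deg(F) = 2; strict inequality happens when F is divisible by Z (lost terms).


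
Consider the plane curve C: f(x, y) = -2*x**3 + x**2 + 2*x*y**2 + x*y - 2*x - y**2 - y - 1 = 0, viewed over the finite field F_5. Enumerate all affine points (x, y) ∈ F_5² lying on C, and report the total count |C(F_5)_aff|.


Affine F_5-points: {(1, 2), (1, 3), (2, 4), (3, 1)}; count = 4.

For each of the 25 pairs (x, y) ∈ F_5², evaluate f(x, y) mod 5. Record the zeros.
  x = 0: [0↦4, 1↦2, 2↦3, 3↦2, 4↦4]  zeros at y ∈ ∅
  x = 1: [0↦1, 1↦2, 2↦0, 3↦0, 4↦2]  zeros at y ∈ {2, 3}
  x = 2: [0↦3, 1↦2, 2↦2, 3↦3, 4↦0]  zeros at y ∈ {4}
  x = 3: [0↦3, 1↦0, 2↦2, 3↦4, 4↦1]  zeros at y ∈ {1}
  x = 4: [0↦4, 1↦4, 2↦3, 3↦1, 4↦3]  zeros at y ∈ ∅
Collecting zeros: affine points = {(1, 2), (1, 3), (2, 4), (3, 1)}.
Total count |C(F_5)_aff| = 4.


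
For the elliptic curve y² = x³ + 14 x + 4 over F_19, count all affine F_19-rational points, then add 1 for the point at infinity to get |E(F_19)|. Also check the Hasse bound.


Affine points = {(0, 2), (0, 17), (1, 0), (3, 4), (3, 15), (5, 3), (5, 16), (6, 0), (8, 1), (8, 18), (9, 2), (9, 17), (10, 2), (10, 17), (11, 8), (11, 11), (12, 0), (15, 6), (15, 13), (16, 7), (16, 12), (17, 5), (17, 14)}; affine count = 23; |E(F_19)| = 24.

Discriminant check: Δ ∝ 4a³ + 27b² = 4·14³ + 27·4² = 4·2744 + 27·16 ≡ 8 (mod 19). Nonzero ⇒ E is nonsingular.
For each x ∈ F_19, compute rhs = x³ + 14·x + 4 mod 19, then count y ∈ F_19 with y² ≡ rhs.
  x = 0: rhs = 4, matching y values: 2, 17 (2 points).
  x = 1: rhs = 0, matching y values: 0 (1 points).
  x = 2: rhs = 2, matching y values: none (0 points).
  x = 3: rhs = 16, matching y values: 4, 15 (2 points).
  x = 4: rhs = 10, matching y values: none (0 points).
  x = 5: rhs = 9, matching y values: 3, 16 (2 points).
  x = 6: rhs = 0, matching y values: 0 (1 points).
  x = 7: rhs = 8, matching y values: none (0 points).
  x = 8: rhs = 1, matching y values: 1, 18 (2 points).
  x = 9: rhs = 4, matching y values: 2, 17 (2 points).
  x = 10: rhs = 4, matching y values: 2, 17 (2 points).
  x = 11: rhs = 7, matching y values: 8, 11 (2 points).
  x = 12: rhs = 0, matching y values: 0 (1 points).
  x = 13: rhs = 8, matching y values: none (0 points).
  x = 14: rhs = 18, matching y values: none (0 points).
  x = 15: rhs = 17, matching y values: 6, 13 (2 points).
  x = 16: rhs = 11, matching y values: 7, 12 (2 points).
  x = 17: rhs = 6, matching y values: 5, 14 (2 points).
  x = 18: rhs = 8, matching y values: none (0 points).
Total affine count: 23.
Full point count |E(F_19)| = 23 + 1 = 24.
Hasse bound: |24 − (19+1)| = |4| = 4 ≤ 2√19 ≈ 8.7178 ✓.


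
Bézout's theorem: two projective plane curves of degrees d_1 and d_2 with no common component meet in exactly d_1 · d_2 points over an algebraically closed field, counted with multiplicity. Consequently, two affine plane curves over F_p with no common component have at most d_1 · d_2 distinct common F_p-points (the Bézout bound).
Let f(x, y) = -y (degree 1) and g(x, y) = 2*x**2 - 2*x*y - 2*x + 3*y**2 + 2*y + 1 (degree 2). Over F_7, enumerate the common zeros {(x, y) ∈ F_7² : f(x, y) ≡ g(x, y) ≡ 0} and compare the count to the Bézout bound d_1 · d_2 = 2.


Common zeros: ∅; count = 0; Bézout bound = 2.

deg(f) = 1, deg(g) = 2, so Bézout bound = 2.
Scan x ∈ F_7. For each x, list the y ∈ F_7 with f(x, y) ≡ 0 and those with g(x, y) ≡ 0 (mod 7); the common zeros in that column are the intersection.
  x = 0: f ≡ 0 at y ∈ {0}; g ≡ 0 at y ∈ ∅; common: ∅.
  x = 1: f ≡ 0 at y ∈ {0}; g ≡ 0 at y ∈ {3, 4}; common: ∅.
  x = 2: f ≡ 0 at y ∈ {0}; g ≡ 0 at y ∈ {5}; common: ∅.
  x = 3: f ≡ 0 at y ∈ {0}; g ≡ 0 at y ∈ {3}; common: ∅.
  x = 4: f ≡ 0 at y ∈ {0}; g ≡ 0 at y ∈ {4, 5}; common: ∅.
  x = 5: f ≡ 0 at y ∈ {0}; g ≡ 0 at y ∈ ∅; common: ∅.
  x = 6: f ≡ 0 at y ∈ {0}; g ≡ 0 at y ∈ ∅; common: ∅.
Collecting: common zeros = ∅, so the count is 0.
Comparison with the Bézout bound: 0 ≤ 2 = deg(f)·deg(g), as expected for curves with no common component (the affine F_7-count falls short of the bound because intersections may lie at infinity, over extension fields, or carry multiplicity).


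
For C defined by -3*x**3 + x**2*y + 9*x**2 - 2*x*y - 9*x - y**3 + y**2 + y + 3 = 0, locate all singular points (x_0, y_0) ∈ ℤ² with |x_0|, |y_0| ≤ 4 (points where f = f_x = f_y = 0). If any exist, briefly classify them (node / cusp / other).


Singular points: {(1, 0)}; classification: cusp.

Compute partial derivatives:
  f_x = -9*x**2 + 2*x*y + 18*x - 2*y - 9.
  f_y = x**2 - 2*x - 3*y**2 + 2*y + 1.
Scan x_0 ∈ {−4, ..., 4}. For each x_0, f_y(x_0, y) is a polynomial in y; find its integer roots y ∈ {−4, ..., 4}, then test f_x and f at those candidates.
  x = -4: f_y(-4, y) = -3*y**2 + 2*y + 25; no integer root y with |y| ≤ 4.
  x = -3: f_y(-3, y) = -3*y**2 + 2*y + 16; vanishes at y ∈ {-2}. (-3, -2): f_x = -128 ≠ 0.
  x = -2: f_y(-2, y) = -3*y**2 + 2*y + 9; no integer root y with |y| ≤ 4.
  x = -1: f_y(-1, y) = -3*y**2 + 2*y + 4; no integer root y with |y| ≤ 4.
  x = 0: f_y(0, y) = -3*y**2 + 2*y + 1; vanishes at y ∈ {1}. (0, 1): f_x = -11 ≠ 0.
  x = 1: f_y(1, y) = -3*y**2 + 2*y; vanishes at y ∈ {0}. (1, 0): f_x = 0, f = 0 — SINGULAR.
  x = 2: f_y(2, y) = -3*y**2 + 2*y + 1; vanishes at y ∈ {1}. (2, 1): f_x = -7 ≠ 0.
  x = 3: f_y(3, y) = -3*y**2 + 2*y + 4; no integer root y with |y| ≤ 4.
  x = 4: f_y(4, y) = -3*y**2 + 2*y + 9; no integer root y with |y| ≤ 4.
Only singular point on the grid: (1, 0).
Classify: substitute x = 1 + u, y = 0 + v and expand: f = -3*u**3 + u**2*v - v**3 + v**2.
No constant or linear terms (consistent with a singular point). Quadratic part: v**2. Cubic part: -3*u**3 + u**2*v - v**3.
The quadratic part v**2 is a perfect square, so there is a single (double) tangent line v = 0, i.e. y = 0. Restricting the cubic part to that line (v = 0) leaves -3*u**3 ≠ 0, so f is not divisible by v and the branch is v² ≈ 3*u**3 to lowest order — this is a cusp.
Classification: cusp.


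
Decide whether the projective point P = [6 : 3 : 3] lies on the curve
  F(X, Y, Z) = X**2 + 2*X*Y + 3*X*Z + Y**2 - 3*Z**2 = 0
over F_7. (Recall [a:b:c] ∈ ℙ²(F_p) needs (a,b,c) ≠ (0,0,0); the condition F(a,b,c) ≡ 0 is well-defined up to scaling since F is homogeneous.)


F(6,3,3) ≡ 3 (mod 7); P is NOT on the curve.

Evaluate F(6, 3, 3) term-by-term (mod 7).
  X**2 ↦ 1·36·1·1 = 36
  2*X*Y ↦ 2·6·3·1 = 36
  3*X*Z ↦ 3·6·1·3 = 54
  Y**2 ↦ 1·1·9·1 = 9
  -3*Z**2 ↦ -3·1·1·9 = -27
Sum: F(6, 3, 3) = (36) + (36) + (54) + (9) + (-27) = 108.
Reducing mod 7: 108 ≡ 3 (mod 7).
Since F(a, b, c) ≡ 3 ≠ 0 (mod 7), P does NOT lie on the curve.


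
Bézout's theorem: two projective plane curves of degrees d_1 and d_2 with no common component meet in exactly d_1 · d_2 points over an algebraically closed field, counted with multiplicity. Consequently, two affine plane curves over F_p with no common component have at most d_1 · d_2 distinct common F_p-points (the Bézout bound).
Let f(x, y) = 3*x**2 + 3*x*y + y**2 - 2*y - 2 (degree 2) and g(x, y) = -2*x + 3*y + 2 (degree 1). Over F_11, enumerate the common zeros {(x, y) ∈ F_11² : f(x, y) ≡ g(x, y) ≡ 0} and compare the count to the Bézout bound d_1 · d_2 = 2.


Common zeros: ∅; count = 0; Bézout bound = 2.

deg(f) = 2, deg(g) = 1, so Bézout bound = 2.
Scan x ∈ F_11. For each x, list the y ∈ F_11 with f(x, y) ≡ 0 and those with g(x, y) ≡ 0 (mod 11); the common zeros in that column are the intersection.
  x = 0: f ≡ 0 at y ∈ {6, 7}; g ≡ 0 at y ∈ {3}; common: ∅.
  x = 1: f ≡ 0 at y ∈ ∅; g ≡ 0 at y ∈ {0}; common: ∅.
  x = 2: f ≡ 0 at y ∈ {2, 5}; g ≡ 0 at y ∈ {8}; common: ∅.
  x = 3: f ≡ 0 at y ∈ {1, 3}; g ≡ 0 at y ∈ {5}; common: ∅.
  x = 4: f ≡ 0 at y ∈ {5, 7}; g ≡ 0 at y ∈ {2}; common: ∅.
  x = 5: f ≡ 0 at y ∈ {3, 6}; g ≡ 0 at y ∈ {10}; common: ∅.
  x = 6: f ≡ 0 at y ∈ ∅; g ≡ 0 at y ∈ {7}; common: ∅.
  x = 7: f ≡ 0 at y ∈ {1, 2}; g ≡ 0 at y ∈ {4}; common: ∅.
  x = 8: f ≡ 0 at y ∈ ∅; g ≡ 0 at y ∈ {1}; common: ∅.
  x = 9: f ≡ 0 at y ∈ ∅; g ≡ 0 at y ∈ {9}; common: ∅.
  x = 10: f ≡ 0 at y ∈ ∅; g ≡ 0 at y ∈ {6}; common: ∅.
Collecting: common zeros = ∅, so the count is 0.
Comparison with the Bézout bound: 0 ≤ 2 = deg(f)·deg(g), as expected for curves with no common component (the affine F_11-count falls short of the bound because intersections may lie at infinity, over extension fields, or carry multiplicity).


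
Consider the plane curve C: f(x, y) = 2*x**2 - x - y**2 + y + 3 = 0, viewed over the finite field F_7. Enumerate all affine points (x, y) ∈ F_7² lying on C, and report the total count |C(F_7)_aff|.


Affine F_7-points: {(2, 2), (2, 6), (5, 3), (5, 5), (6, 3), (6, 5)}; count = 6.

For each of the 49 pairs (x, y) ∈ F_7², evaluate f(x, y) mod 7. Record the zeros.
  x = 0: [0↦3, 1↦3, 2↦1, 3↦4, 4↦5, 5↦4, 6↦1]  zeros at y ∈ ∅
  x = 1: [0↦4, 1↦4, 2↦2, 3↦5, 4↦6, 5↦5, 6↦2]  zeros at y ∈ ∅
  x = 2: [0↦2, 1↦2, 2↦0, 3↦3, 4↦4, 5↦3, 6↦0]  zeros at y ∈ {2, 6}
  x = 3: [0↦4, 1↦4, 2↦2, 3↦5, 4↦6, 5↦5, 6↦2]  zeros at y ∈ ∅
  x = 4: [0↦3, 1↦3, 2↦1, 3↦4, 4↦5, 5↦4, 6↦1]  zeros at y ∈ ∅
  x = 5: [0↦6, 1↦6, 2↦4, 3↦0, 4↦1, 5↦0, 6↦4]  zeros at y ∈ {3, 5}
  x = 6: [0↦6, 1↦6, 2↦4, 3↦0, 4↦1, 5↦0, 6↦4]  zeros at y ∈ {3, 5}
Collecting zeros: affine points = {(2, 2), (2, 6), (5, 3), (5, 5), (6, 3), (6, 5)}.
Total count |C(F_7)_aff| = 6.


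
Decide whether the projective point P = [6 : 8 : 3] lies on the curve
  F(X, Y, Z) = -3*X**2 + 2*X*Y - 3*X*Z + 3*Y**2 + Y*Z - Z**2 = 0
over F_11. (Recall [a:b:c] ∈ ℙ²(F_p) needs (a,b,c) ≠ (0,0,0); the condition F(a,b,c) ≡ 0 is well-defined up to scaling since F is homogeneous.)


F(6,8,3) ≡ 9 (mod 11); P is NOT on the curve.

Evaluate F(6, 8, 3) term-by-term (mod 11).
  -3*X**2 ↦ -3·36·1·1 = -108
  2*X*Y ↦ 2·6·8·1 = 96
  -3*X*Z ↦ -3·6·1·3 = -54
  3*Y**2 ↦ 3·1·64·1 = 192
  Y*Z ↦ 1·1·8·3 = 24
  -Z**2 ↦ -1·1·1·9 = -9
Sum: F(6, 8, 3) = (-108) + (96) + (-54) + (192) + (24) + (-9) = 141.
Reducing mod 11: 141 ≡ 9 (mod 11).
Since F(a, b, c) ≡ 9 ≠ 0 (mod 11), P does NOT lie on the curve.


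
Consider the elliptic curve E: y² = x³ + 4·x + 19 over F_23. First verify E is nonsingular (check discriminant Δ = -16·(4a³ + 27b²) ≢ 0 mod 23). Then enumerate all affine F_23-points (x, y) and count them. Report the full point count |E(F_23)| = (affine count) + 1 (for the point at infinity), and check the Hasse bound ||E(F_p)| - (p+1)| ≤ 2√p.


Affine points = {(1, 1), (1, 22), (2, 9), (2, 14), (3, 9), (3, 14), (5, 7), (5, 16), (6, 11), (6, 12), (9, 5), (9, 18), (10, 1), (10, 22), (12, 1), (12, 22), (14, 6), (14, 17), (15, 2), (15, 21), (16, 4), (16, 19), (17, 3), (17, 20), (18, 9), (18, 14), (19, 10), (19, 13), (20, 7), (20, 16), (21, 7), (21, 16)}; affine count = 32; |E(F_23)| = 33.

Discriminant check: Δ ∝ 4a³ + 27b² = 4·4³ + 27·19² = 4·64 + 27·361 ≡ 21 (mod 23). Nonzero ⇒ E is nonsingular.
For each x ∈ F_23, compute rhs = x³ + 4·x + 19 mod 23, then count y ∈ F_23 with y² ≡ rhs.
  x = 0: rhs = 19, matching y values: none (0 points).
  x = 1: rhs = 1, matching y values: 1, 22 (2 points).
  x = 2: rhs = 12, matching y values: 9, 14 (2 points).
  x = 3: rhs = 12, matching y values: 9, 14 (2 points).
  x = 4: rhs = 7, matching y values: none (0 points).
  x = 5: rhs = 3, matching y values: 7, 16 (2 points).
  x = 6: rhs = 6, matching y values: 11, 12 (2 points).
  x = 7: rhs = 22, matching y values: none (0 points).
  x = 8: rhs = 11, matching y values: none (0 points).
  x = 9: rhs = 2, matching y values: 5, 18 (2 points).
  x = 10: rhs = 1, matching y values: 1, 22 (2 points).
  x = 11: rhs = 14, matching y values: none (0 points).
  x = 12: rhs = 1, matching y values: 1, 22 (2 points).
  x = 13: rhs = 14, matching y values: none (0 points).
  x = 14: rhs = 13, matching y values: 6, 17 (2 points).
  x = 15: rhs = 4, matching y values: 2, 21 (2 points).
  x = 16: rhs = 16, matching y values: 4, 19 (2 points).
  x = 17: rhs = 9, matching y values: 3, 20 (2 points).
  x = 18: rhs = 12, matching y values: 9, 14 (2 points).
  x = 19: rhs = 8, matching y values: 10, 13 (2 points).
  x = 20: rhs = 3, matching y values: 7, 16 (2 points).
  x = 21: rhs = 3, matching y values: 7, 16 (2 points).
  x = 22: rhs = 14, matching y values: none (0 points).
Total affine count: 32.
Full point count |E(F_23)| = 32 + 1 = 33.
Hasse bound: |33 − (23+1)| = |9| = 9 ≤ 2√23 ≈ 9.5917 ✓.


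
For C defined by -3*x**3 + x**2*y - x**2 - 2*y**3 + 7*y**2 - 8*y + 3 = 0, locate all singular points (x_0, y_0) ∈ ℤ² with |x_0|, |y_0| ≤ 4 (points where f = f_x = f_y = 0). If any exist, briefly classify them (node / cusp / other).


Singular points: {(0, 1)}; classification: cusp.

Compute partial derivatives:
  f_x = -9*x**2 + 2*x*y - 2*x.
  f_y = x**2 - 6*y**2 + 14*y - 8.
Scan x_0 ∈ {−4, ..., 4}. For each x_0, f_y(x_0, y) is a polynomial in y; find its integer roots y ∈ {−4, ..., 4}, then test f_x and f at those candidates.
  x = -4: f_y(-4, y) = -6*y**2 + 14*y + 8; no integer root y with |y| ≤ 4.
  x = -3: f_y(-3, y) = -6*y**2 + 14*y + 1; no integer root y with |y| ≤ 4.
  x = -2: f_y(-2, y) = -6*y**2 + 14*y - 4; vanishes at y ∈ {2}. (-2, 2): f_x = -40 ≠ 0.
  x = -1: f_y(-1, y) = -6*y**2 + 14*y - 7; no integer root y with |y| ≤ 4.
  x = 0: f_y(0, y) = -6*y**2 + 14*y - 8; vanishes at y ∈ {1}. (0, 1): f_x = 0, f = 0 — SINGULAR.
  x = 1: f_y(1, y) = -6*y**2 + 14*y - 7; no integer root y with |y| ≤ 4.
  x = 2: f_y(2, y) = -6*y**2 + 14*y - 4; vanishes at y ∈ {2}. (2, 2): f_x = -32 ≠ 0.
  x = 3: f_y(3, y) = -6*y**2 + 14*y + 1; no integer root y with |y| ≤ 4.
  x = 4: f_y(4, y) = -6*y**2 + 14*y + 8; no integer root y with |y| ≤ 4.
Only singular point on the grid: (0, 1).
Classify: substitute x = 0 + u, y = 1 + v and expand: f = -3*u**3 + u**2*v - 2*v**3 + v**2.
No constant or linear terms (consistent with a singular point). Quadratic part: v**2. Cubic part: -3*u**3 + u**2*v - 2*v**3.
The quadratic part v**2 is a perfect square, so there is a single (double) tangent line v = 0, i.e. y = 1. Restricting the cubic part to that line (v = 0) leaves -3*u**3 ≠ 0, so f is not divisible by v and the branch is v² ≈ 3*u**3 to lowest order — this is a cusp.
Classification: cusp.
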